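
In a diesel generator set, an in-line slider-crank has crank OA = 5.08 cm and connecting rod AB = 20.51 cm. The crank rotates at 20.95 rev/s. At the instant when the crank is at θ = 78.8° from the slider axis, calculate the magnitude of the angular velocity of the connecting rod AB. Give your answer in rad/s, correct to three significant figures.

ω = 131.6 rad/s (converted from 20.95 rev/s).
The rod makes angle φ with the slider axis where L sinφ = r sinθ; differentiating, L cosφ·φ̇ = r ω cosθ.
L cosφ = √(L² − r² sin²θ) = 0.19895 m.
|ω_rod| = r ω |cosθ| / √(L² − r² sin²θ) = 0.0508·131.6·0.19423/0.19895 = 6.5283 rad/s.

6.53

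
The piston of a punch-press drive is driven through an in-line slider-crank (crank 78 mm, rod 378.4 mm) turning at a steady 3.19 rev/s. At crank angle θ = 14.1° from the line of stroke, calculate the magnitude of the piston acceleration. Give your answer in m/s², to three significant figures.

36.1

ω = 2π·3.19 = 20.04 rad/s
x(θ) = r cosθ + √(L² − r² sin²θ); with ω constant, a = ω²·d²x/dθ².
d²x/dθ² = −r cosθ − r²(cos2θ)/√u − r⁴ sin²2θ/(4u^{3/2}),  u = L² − r² sin²θ = 0.142825 m².
Substituting r = 0.078 m, L = 0.3784 m, θ = 14.1°: d²x/dθ² = -0.089876 m.
a = ω²·d²x/dθ² = (20.04)²·(-0.089876) = -36.106 m/s²;  |a| = 36.106 m/s².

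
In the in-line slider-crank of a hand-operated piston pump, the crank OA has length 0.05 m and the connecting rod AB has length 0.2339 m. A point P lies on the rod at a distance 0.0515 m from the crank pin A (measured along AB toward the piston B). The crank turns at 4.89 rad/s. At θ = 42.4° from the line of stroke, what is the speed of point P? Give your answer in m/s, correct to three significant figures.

0.221

ω = 4.89 rad/s.  Crank-pin speed |V_A| = rω = 0.2445 m/s, perpendicular to OA.
Rod angle: sinφ = −(r/L) sinθ ⇒ φ = -8.288°; ω_rod = −rω cosθ/√(L²−r²sin²θ) = -0.78007 rad/s.
V_P = V_A + ω_rod × AP, with AP = 0.0515 m along the rod.
Components: V_Px = −rω sinθ − a·ω_rod·sinφ = -0.17066 m/s;  V_Py = rω cosθ + a·ω_rod·cosφ = +0.1408 m/s.
|V_P| = √(V_Px² + V_Py²) = 0.22124 m/s.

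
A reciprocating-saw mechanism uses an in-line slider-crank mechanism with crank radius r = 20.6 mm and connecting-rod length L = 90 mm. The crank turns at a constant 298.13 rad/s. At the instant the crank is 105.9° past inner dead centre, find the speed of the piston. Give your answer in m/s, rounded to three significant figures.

5.53

ω = 298.1 rad/s
For an in-line slider-crank, x = r cosθ + √(L² − r² sin²θ), so v = −rω sinθ·[1 + r cosθ/√(L² − r² sin²θ)].
With r = 0.0206 m, L = 0.09 m, θ = 105.9°: √(L² − r² sin²θ) = 0.087792 m.
v = −0.0206·298.1·0.96174·[1 + 0.0206·-0.27396/0.087792] = -5.5268 m/s.
|v| = 5.5268 m/s.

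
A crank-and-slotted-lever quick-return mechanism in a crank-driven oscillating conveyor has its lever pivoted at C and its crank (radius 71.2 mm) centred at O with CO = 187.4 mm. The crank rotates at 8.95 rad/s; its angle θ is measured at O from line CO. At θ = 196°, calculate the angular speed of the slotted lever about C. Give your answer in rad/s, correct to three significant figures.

4.78

ω = 8.95 rad/s
Crank pin A relative to C: A = (d + r cosθ, r sinθ); lever angle φ = atan2(r sinθ, d + r cosθ).
Differentiating tanφ: φ̇ = rω(d cosθ + r)/(d² + r² + 2dr cosθ).
d² + r² + 2dr cosθ = |CA|² = 0.0145362 m²;  d cosθ + r = -0.10894 m.
|ω_lever| = |0.0712·8.95·-0.10894| / 0.0145362 = 4.7757 rad/s.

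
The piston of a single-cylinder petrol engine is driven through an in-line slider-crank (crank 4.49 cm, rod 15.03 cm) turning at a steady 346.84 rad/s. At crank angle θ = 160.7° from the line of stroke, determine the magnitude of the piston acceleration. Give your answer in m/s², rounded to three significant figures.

3820

ω = 346.8 rad/s
x(θ) = r cosθ + √(L² − r² sin²θ); with ω constant, a = ω²·d²x/dθ².
d²x/dθ² = −r cosθ − r²(cos2θ)/√u − r⁴ sin²2θ/(4u^{3/2}),  u = L² − r² sin²θ = 0.0223699 m².
Substituting r = 0.0449 m, L = 0.1503 m, θ = 160.7°: d²x/dθ² = +0.031724 m.
a = ω²·d²x/dθ² = (346.8)²·(+0.031724) = +3816.4 m/s²;  |a| = 3816.4 m/s².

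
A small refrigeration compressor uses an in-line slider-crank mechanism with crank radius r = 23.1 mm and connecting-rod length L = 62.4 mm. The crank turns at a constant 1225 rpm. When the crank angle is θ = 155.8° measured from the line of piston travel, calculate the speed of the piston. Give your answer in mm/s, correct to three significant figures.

800

ω = 2π·1225/60 = 128.3 rad/s
For an in-line slider-crank, x = r cosθ + √(L² − r² sin²θ), so v = −rω sinθ·[1 + r cosθ/√(L² − r² sin²θ)].
With r = 0.0231 m, L = 0.0624 m, θ = 155.8°: √(L² − r² sin²θ) = 0.061677 m.
v = −0.0231·128.3·0.40992·[1 + 0.0231·-0.91212/0.061677] = -0.79976 m/s.
|v| = 0.79976 m/s = 799.76 mm/s.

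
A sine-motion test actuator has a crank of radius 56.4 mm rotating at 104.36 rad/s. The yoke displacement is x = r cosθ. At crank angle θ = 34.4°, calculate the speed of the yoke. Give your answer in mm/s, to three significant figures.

3330

ω = 104.4 rad/s
x = r cosθ ⇒ ẋ = −rω sinθ.
|v| = rω|sinθ| = 0.0564·104.4·|sin 34.4°| = 3.3253 m/s = 3325.3 mm/s.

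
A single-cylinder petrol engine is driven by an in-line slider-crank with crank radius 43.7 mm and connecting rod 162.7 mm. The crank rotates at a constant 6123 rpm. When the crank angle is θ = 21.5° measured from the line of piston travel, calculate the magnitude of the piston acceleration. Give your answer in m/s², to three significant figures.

ω = 2π·6123/60 = 641.2 rad/s
x(θ) = r cosθ + √(L² − r² sin²θ); with ω constant, a = ω²·d²x/dθ².
d²x/dθ² = −r cosθ − r²(cos2θ)/√u − r⁴ sin²2θ/(4u^{3/2}),  u = L² − r² sin²θ = 0.0262148 m².
Substituting r = 0.0437 m, L = 0.1627 m, θ = 21.5°: d²x/dθ² = -0.049385 m.
a = ω²·d²x/dθ² = (641.2)²·(-0.049385) = -20304 m/s²;  |a| = 20304 m/s².

20300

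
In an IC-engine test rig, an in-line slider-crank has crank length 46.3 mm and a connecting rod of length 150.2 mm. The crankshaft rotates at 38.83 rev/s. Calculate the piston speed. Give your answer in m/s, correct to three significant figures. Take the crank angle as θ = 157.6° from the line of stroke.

ω = 2π·38.8 = 244 rad/s
For an in-line slider-crank, x = r cosθ + √(L² − r² sin²θ), so v = −rω sinθ·[1 + r cosθ/√(L² − r² sin²θ)].
With r = 0.0463 m, L = 0.1502 m, θ = 157.6°: √(L² − r² sin²θ) = 0.14916 m.
v = −0.0463·244·0.38107·[1 + 0.0463·-0.92455/0.14916] = -3.0693 m/s.
|v| = 3.0693 m/s.

3.07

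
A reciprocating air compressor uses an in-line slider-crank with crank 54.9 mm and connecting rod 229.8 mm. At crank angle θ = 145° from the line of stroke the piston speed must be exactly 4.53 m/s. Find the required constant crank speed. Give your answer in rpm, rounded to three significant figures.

For an in-line slider-crank, |v_piston| = rω|sinθ|·[1 + r cosθ/√(L² − r² sin²θ)].
With r = 0.0549 m, L = 0.2298 m, θ = 145°: the bracketed kinematic factor |dx/dθ| = 0.025268 m.
ω = v/|dx/dθ| = 4.53/0.025268 = 179.28 rad/s.
N = 60ω/(2π) = 1712 rpm.

1710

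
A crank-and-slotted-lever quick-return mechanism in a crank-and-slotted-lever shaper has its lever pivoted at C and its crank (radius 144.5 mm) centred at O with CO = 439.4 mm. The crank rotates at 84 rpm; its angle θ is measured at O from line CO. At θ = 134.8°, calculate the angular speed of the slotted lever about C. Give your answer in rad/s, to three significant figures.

1.69

ω = 8.796 rad/s (from 84 rpm).
Crank pin A relative to C: A = (d + r cosθ, r sinθ); lever angle φ = atan2(r sinθ, d + r cosθ).
Differentiating tanφ: φ̇ = rω(d cosθ + r)/(d² + r² + 2dr cosθ).
d² + r² + 2dr cosθ = |CA|² = 0.124474 m²;  d cosθ + r = -0.16512 m.
|ω_lever| = |0.1445·8.796·-0.16512| / 0.124474 = 1.6861 rad/s.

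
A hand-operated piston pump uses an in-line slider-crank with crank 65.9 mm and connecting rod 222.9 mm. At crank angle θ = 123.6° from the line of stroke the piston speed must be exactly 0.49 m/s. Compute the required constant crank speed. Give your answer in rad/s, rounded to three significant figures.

For an in-line slider-crank, |v_piston| = rω|sinθ|·[1 + r cosθ/√(L² − r² sin²θ)].
With r = 0.0659 m, L = 0.2229 m, θ = 123.6°: the bracketed kinematic factor |dx/dθ| = 0.045624 m.
ω = v/|dx/dθ| = 0.49/0.045624 = 10.74 rad/s.

10.7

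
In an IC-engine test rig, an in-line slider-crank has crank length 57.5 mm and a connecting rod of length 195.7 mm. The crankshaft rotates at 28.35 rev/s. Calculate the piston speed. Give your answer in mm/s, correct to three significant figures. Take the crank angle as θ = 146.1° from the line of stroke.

ω = 2π·28.4 = 178.1 rad/s
For an in-line slider-crank, x = r cosθ + √(L² − r² sin²θ), so v = −rω sinθ·[1 + r cosθ/√(L² − r² sin²θ)].
With r = 0.0575 m, L = 0.1957 m, θ = 146.1°: √(L² − r² sin²θ) = 0.19305 m.
v = −0.0575·178.1·0.55775·[1 + 0.0575·-0.83001/0.19305] = -4.3004 m/s.
|v| = 4.3004 m/s = 4300.4 mm/s.

4300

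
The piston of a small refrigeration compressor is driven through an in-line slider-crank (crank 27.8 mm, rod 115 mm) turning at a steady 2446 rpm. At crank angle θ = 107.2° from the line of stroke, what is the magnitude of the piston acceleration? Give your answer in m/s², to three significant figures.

ω = 2π·2446/60 = 256.1 rad/s
x(θ) = r cosθ + √(L² − r² sin²θ); with ω constant, a = ω²·d²x/dθ².
d²x/dθ² = −r cosθ − r²(cos2θ)/√u − r⁴ sin²2θ/(4u^{3/2}),  u = L² − r² sin²θ = 0.0125197 m².
Substituting r = 0.0278 m, L = 0.115 m, θ = 107.2°: d²x/dθ² = +0.013886 m.
a = ω²·d²x/dθ² = (256.1)²·(+0.013886) = +911.04 m/s²;  |a| = 911.04 m/s².

911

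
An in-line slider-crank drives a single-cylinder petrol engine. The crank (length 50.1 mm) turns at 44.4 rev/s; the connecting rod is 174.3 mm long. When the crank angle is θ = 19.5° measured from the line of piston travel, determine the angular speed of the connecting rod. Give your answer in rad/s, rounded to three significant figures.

75.9

ω = 279 rad/s (converted from 44.4 rev/s).
The rod makes angle φ with the slider axis where L sinφ = r sinθ; differentiating, L cosφ·φ̇ = r ω cosθ.
L cosφ = √(L² − r² sin²θ) = 0.1735 m.
|ω_rod| = r ω |cosθ| / √(L² − r² sin²θ) = 0.0501·279·0.94264/0.1735 = 75.938 rad/s.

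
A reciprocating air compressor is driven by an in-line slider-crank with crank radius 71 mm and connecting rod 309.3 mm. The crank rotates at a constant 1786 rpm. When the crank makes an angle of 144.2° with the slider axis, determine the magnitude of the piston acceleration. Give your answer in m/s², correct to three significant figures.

1830

ω = 2π·1786/60 = 187 rad/s
x(θ) = r cosθ + √(L² − r² sin²θ); with ω constant, a = ω²·d²x/dθ².
d²x/dθ² = −r cosθ − r²(cos2θ)/√u − r⁴ sin²2θ/(4u^{3/2}),  u = L² − r² sin²θ = 0.0939416 m².
Substituting r = 0.071 m, L = 0.3093 m, θ = 144.2°: d²x/dθ² = +0.052195 m.
a = ω²·d²x/dθ² = (187)²·(+0.052195) = +1825.8 m/s²;  |a| = 1825.8 m/s².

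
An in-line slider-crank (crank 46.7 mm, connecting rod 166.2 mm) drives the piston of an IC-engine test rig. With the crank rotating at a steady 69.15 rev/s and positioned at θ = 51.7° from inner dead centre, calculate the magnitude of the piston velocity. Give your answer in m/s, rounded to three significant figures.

ω = 2π·69.2 = 434.5 rad/s
For an in-line slider-crank, x = r cosθ + √(L² − r² sin²θ), so v = −rω sinθ·[1 + r cosθ/√(L² − r² sin²θ)].
With r = 0.0467 m, L = 0.1662 m, θ = 51.7°: √(L² − r² sin²θ) = 0.16211 m.
v = −0.0467·434.5·0.78478·[1 + 0.0467·0.61978/0.16211] = -18.766 m/s.
|v| = 18.766 m/s.

18.8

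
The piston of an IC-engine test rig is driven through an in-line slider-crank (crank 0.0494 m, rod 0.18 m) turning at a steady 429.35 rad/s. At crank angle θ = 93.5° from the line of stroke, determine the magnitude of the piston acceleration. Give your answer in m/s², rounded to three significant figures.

ω = 429.4 rad/s
x(θ) = r cosθ + √(L² − r² sin²θ); with ω constant, a = ω²·d²x/dθ².
d²x/dθ² = −r cosθ − r²(cos2θ)/√u − r⁴ sin²2θ/(4u^{3/2}),  u = L² − r² sin²θ = 0.0299687 m².
Substituting r = 0.0494 m, L = 0.18 m, θ = 93.5°: d²x/dθ² = +0.017003 m.
a = ω²·d²x/dθ² = (429.4)²·(+0.017003) = +3134.4 m/s²;  |a| = 3134.4 m/s².

3130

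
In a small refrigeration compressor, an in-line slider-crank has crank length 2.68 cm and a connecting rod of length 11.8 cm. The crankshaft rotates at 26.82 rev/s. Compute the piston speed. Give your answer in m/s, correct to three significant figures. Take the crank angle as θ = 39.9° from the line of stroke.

ω = 2π·26.8 = 168.5 rad/s
For an in-line slider-crank, x = r cosθ + √(L² − r² sin²θ), so v = −rω sinθ·[1 + r cosθ/√(L² − r² sin²θ)].
With r = 0.0268 m, L = 0.118 m, θ = 39.9°: √(L² − r² sin²θ) = 0.11674 m.
v = −0.0268·168.5·0.64145·[1 + 0.0268·0.76717/0.11674] = -3.4071 m/s.
|v| = 3.4071 m/s.

3.41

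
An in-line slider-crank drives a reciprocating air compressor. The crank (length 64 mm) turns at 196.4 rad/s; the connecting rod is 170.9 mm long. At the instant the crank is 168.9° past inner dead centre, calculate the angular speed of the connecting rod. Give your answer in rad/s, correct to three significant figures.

72.4

ω = 196.4 rad/s
The rod makes angle φ with the slider axis where L sinφ = r sinθ; differentiating, L cosφ·φ̇ = r ω cosθ.
L cosφ = √(L² − r² sin²θ) = 0.17046 m.
|ω_rod| = r ω |cosθ| / √(L² − r² sin²θ) = 0.064·196.4·0.98129/0.17046 = 72.362 rad/s.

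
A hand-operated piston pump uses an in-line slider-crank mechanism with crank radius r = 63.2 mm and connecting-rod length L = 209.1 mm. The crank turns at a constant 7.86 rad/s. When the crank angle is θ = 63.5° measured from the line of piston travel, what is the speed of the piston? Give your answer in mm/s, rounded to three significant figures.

507

ω = 7.86 rad/s
For an in-line slider-crank, x = r cosθ + √(L² − r² sin²θ), so v = −rω sinθ·[1 + r cosθ/√(L² − r² sin²θ)].
With r = 0.0632 m, L = 0.2091 m, θ = 63.5°: √(L² − r² sin²θ) = 0.20131 m.
v = −0.0632·7.86·0.89493·[1 + 0.0632·0.44620/0.20131] = -0.50684 m/s.
|v| = 0.50684 m/s = 506.84 mm/s.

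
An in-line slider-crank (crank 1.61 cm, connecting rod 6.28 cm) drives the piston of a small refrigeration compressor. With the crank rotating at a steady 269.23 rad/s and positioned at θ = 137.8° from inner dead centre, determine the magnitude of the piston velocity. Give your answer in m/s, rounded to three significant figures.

2.35

ω = 269.2 rad/s
For an in-line slider-crank, x = r cosθ + √(L² − r² sin²θ), so v = −rω sinθ·[1 + r cosθ/√(L² − r² sin²θ)].
With r = 0.0161 m, L = 0.0628 m, θ = 137.8°: √(L² − r² sin²θ) = 0.061862 m.
v = −0.0161·269.2·0.67172·[1 + 0.0161·-0.74080/0.061862] = -2.3503 m/s.
|v| = 2.3503 m/s.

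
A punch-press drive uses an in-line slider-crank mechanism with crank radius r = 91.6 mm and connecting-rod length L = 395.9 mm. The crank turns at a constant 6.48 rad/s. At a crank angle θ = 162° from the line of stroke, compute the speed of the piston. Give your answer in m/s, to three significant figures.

ω = 6.48 rad/s
For an in-line slider-crank, x = r cosθ + √(L² − r² sin²θ), so v = −rω sinθ·[1 + r cosθ/√(L² − r² sin²θ)].
With r = 0.0916 m, L = 0.3959 m, θ = 162°: √(L² − r² sin²θ) = 0.39489 m.
v = −0.0916·6.48·0.30902·[1 + 0.0916·-0.95106/0.39489] = -0.14296 m/s.
|v| = 0.14296 m/s.

0.143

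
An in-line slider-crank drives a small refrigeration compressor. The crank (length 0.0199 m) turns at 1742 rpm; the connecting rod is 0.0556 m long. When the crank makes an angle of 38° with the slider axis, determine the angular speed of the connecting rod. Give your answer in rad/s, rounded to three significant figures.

52.7

ω = 182.4 rad/s (converted from 1742 rpm).
The rod makes angle φ with the slider axis where L sinφ = r sinθ; differentiating, L cosφ·φ̇ = r ω cosθ.
L cosφ = √(L² − r² sin²θ) = 0.054233 m.
|ω_rod| = r ω |cosθ| / √(L² − r² sin²θ) = 0.0199·182.4·0.78801/0.054233 = 52.747 rad/s.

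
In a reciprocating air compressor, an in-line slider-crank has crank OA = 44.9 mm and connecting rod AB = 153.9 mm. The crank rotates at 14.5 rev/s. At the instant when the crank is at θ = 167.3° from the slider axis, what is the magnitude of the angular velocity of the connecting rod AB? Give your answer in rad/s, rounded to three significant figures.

ω = 91.11 rad/s (converted from 14.5 rev/s).
The rod makes angle φ with the slider axis where L sinφ = r sinθ; differentiating, L cosφ·φ̇ = r ω cosθ.
L cosφ = √(L² − r² sin²θ) = 0.15358 m.
|ω_rod| = r ω |cosθ| / √(L² − r² sin²θ) = 0.0449·91.11·0.97553/0.15358 = 25.983 rad/s.

26.0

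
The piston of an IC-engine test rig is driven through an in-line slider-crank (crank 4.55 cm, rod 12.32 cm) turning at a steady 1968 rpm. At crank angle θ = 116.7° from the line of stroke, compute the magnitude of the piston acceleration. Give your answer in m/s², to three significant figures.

1300

ω = 2π·1968/60 = 206.1 rad/s
x(θ) = r cosθ + √(L² − r² sin²θ); with ω constant, a = ω²·d²x/dθ².
d²x/dθ² = −r cosθ − r²(cos2θ)/√u − r⁴ sin²2θ/(4u^{3/2}),  u = L² − r² sin²θ = 0.0135259 m².
Substituting r = 0.0455 m, L = 0.1232 m, θ = 116.7°: d²x/dθ² = +0.030618 m.
a = ω²·d²x/dθ² = (206.1)²·(+0.030618) = +1300.4 m/s²;  |a| = 1300.4 m/s².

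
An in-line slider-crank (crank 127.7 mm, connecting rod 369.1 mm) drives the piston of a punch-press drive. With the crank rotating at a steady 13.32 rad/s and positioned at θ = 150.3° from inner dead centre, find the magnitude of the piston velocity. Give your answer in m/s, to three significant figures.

0.586

ω = 13.32 rad/s
For an in-line slider-crank, x = r cosθ + √(L² − r² sin²θ), so v = −rω sinθ·[1 + r cosθ/√(L² − r² sin²θ)].
With r = 0.1277 m, L = 0.3691 m, θ = 150.3°: √(L² − r² sin²θ) = 0.36364 m.
v = −0.1277·13.32·0.49546·[1 + 0.1277·-0.86863/0.36364] = -0.58568 m/s.
|v| = 0.58568 m/s.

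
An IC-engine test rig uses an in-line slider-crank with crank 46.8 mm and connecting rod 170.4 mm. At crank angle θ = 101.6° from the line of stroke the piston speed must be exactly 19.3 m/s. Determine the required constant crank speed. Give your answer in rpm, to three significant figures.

4260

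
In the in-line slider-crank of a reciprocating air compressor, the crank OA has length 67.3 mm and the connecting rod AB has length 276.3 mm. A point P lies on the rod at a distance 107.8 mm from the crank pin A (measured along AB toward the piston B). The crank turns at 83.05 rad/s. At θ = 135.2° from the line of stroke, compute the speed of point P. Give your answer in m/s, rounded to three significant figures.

4.39

ω = 83.05 rad/s.  Crank-pin speed |V_A| = rω = 5.5893 m/s, perpendicular to OA.
Rod angle: sinφ = −(r/L) sinθ ⇒ φ = -9.883°; ω_rod = −rω cosθ/√(L²−r²sin²θ) = +14.57 rad/s.
V_P = V_A + ω_rod × AP, with AP = 0.1078 m along the rod.
Components: V_Px = −rω sinθ − a·ω_rod·sinφ = -3.6688 m/s;  V_Py = rω cosθ + a·ω_rod·cosφ = -2.4186 m/s.
|V_P| = √(V_Px² + V_Py²) = 4.3943 m/s.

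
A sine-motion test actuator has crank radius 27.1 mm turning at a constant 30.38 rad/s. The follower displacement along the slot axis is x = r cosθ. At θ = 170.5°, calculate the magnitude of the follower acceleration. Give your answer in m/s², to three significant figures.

ω = 30.38 rad/s
x = r cosθ ⇒ ẍ = −rω² cosθ (ω constant).
|a| = rω²|cosθ| = 0.0271·(30.38)²·|cos 170.5°| = 24.669 m/s².

24.7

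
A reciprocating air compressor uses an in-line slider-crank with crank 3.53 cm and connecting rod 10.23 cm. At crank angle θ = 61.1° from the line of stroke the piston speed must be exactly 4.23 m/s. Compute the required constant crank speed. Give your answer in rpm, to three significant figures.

1110

For an in-line slider-crank, |v_piston| = rω|sinθ|·[1 + r cosθ/√(L² − r² sin²θ)].
With r = 0.0353 m, L = 0.1023 m, θ = 61.1°: the bracketed kinematic factor |dx/dθ| = 0.03631 m.
ω = v/|dx/dθ| = 4.23/0.03631 = 116.5 rad/s.
N = 60ω/(2π) = 1112.5 rpm.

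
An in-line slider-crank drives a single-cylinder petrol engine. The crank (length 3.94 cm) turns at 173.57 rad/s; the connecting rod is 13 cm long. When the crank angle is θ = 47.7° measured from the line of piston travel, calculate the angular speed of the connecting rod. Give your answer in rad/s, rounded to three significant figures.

36.3

ω = 173.6 rad/s
The rod makes angle φ with the slider axis where L sinφ = r sinθ; differentiating, L cosφ·φ̇ = r ω cosθ.
L cosφ = √(L² − r² sin²θ) = 0.12669 m.
|ω_rod| = r ω |cosθ| / √(L² − r² sin²θ) = 0.0394·173.6·0.67301/0.12669 = 36.328 rad/s.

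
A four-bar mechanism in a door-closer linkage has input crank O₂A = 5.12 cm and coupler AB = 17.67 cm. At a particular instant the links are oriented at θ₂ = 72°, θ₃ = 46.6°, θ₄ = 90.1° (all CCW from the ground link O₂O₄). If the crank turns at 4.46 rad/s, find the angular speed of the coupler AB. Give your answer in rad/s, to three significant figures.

ω₂ = 4.46 rad/s
Differentiating the loop-closure r₂e^{iθ₂}+r₃e^{iθ₃}=r₁+r₄e^{iθ₄} gives r₂ω₂e^{iθ₂}+r₃ω₃e^{iθ₃}=r₄ω₄e^{iθ₄}.
Eliminating the other unknown: ω₃ = r₂ω₂ sin(θ₄−θ₂) / [r₃ sin(θ₃−θ₄)].
Numerator sine = +0.31068; denominator sine = -0.68835.
Result = 0.0512·4.46·(+0.31068) / (0.1767·(-0.68835)) = -0.58326 rad/s; magnitude 0.58326 rad/s.

0.583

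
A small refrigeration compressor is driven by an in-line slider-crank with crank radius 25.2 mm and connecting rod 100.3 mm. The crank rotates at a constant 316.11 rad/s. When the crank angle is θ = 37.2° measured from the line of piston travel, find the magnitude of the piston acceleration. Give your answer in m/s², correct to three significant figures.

ω = 316.1 rad/s
x(θ) = r cosθ + √(L² − r² sin²θ); with ω constant, a = ω²·d²x/dθ².
d²x/dθ² = −r cosθ − r²(cos2θ)/√u − r⁴ sin²2θ/(4u^{3/2}),  u = L² − r² sin²θ = 0.00982796 m².
Substituting r = 0.0252 m, L = 0.1003 m, θ = 37.2°: d²x/dθ² = -0.021891 m.
a = ω²·d²x/dθ² = (316.1)²·(-0.021891) = -2187.5 m/s²;  |a| = 2187.5 m/s².

2190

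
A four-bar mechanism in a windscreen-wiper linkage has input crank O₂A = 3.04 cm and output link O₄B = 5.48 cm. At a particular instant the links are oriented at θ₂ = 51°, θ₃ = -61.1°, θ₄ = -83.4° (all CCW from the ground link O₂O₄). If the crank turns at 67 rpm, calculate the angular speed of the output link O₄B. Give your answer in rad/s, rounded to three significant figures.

ω₂ = 7.016 rad/s (from 67 rpm).
Differentiating the loop-closure r₂e^{iθ₂}+r₃e^{iθ₃}=r₁+r₄e^{iθ₄} gives r₂ω₂e^{iθ₂}+r₃ω₃e^{iθ₃}=r₄ω₄e^{iθ₄}.
Eliminating the other unknown: ω₄ = r₂ω₂ sin(θ₂−θ₃) / [r₄ sin(θ₄−θ₃)].
Numerator sine = +0.92653; denominator sine = -0.37946.
Result = 0.0304·7.016·(+0.92653) / (0.0548·(-0.37946)) = -9.5037 rad/s; magnitude 9.5037 rad/s.

9.50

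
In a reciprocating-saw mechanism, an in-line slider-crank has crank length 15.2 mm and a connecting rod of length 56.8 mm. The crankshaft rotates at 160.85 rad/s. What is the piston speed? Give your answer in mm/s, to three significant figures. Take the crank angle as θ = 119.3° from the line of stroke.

1840

ω = 160.8 rad/s
For an in-line slider-crank, x = r cosθ + √(L² − r² sin²θ), so v = −rω sinθ·[1 + r cosθ/√(L² − r² sin²θ)].
With r = 0.0152 m, L = 0.0568 m, θ = 119.3°: √(L² − r² sin²θ) = 0.055232 m.
v = −0.0152·160.8·0.87207·[1 + 0.0152·-0.48938/0.055232] = -1.845 m/s.
|v| = 1.845 m/s = 1845 mm/s.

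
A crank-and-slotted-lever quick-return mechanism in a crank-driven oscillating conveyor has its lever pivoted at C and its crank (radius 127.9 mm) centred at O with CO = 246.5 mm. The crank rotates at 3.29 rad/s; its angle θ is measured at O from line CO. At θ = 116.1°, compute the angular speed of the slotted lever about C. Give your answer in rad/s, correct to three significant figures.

ω = 3.29 rad/s
Crank pin A relative to C: A = (d + r cosθ, r sinθ); lever angle φ = atan2(r sinθ, d + r cosθ).
Differentiating tanφ: φ̇ = rω(d cosθ + r)/(d² + r² + 2dr cosθ).
d² + r² + 2dr cosθ = |CA|² = 0.0493804 m²;  d cosθ + r = +0.019455 m.
|ω_lever| = |0.1279·3.29·+0.019455| / 0.0493804 = 0.16578 rad/s.

0.166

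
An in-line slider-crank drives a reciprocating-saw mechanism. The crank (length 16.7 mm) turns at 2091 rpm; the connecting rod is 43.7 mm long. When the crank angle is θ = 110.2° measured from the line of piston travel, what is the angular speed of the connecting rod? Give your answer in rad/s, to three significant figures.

ω = 219 rad/s (converted from 2091 rpm).
The rod makes angle φ with the slider axis where L sinφ = r sinθ; differentiating, L cosφ·φ̇ = r ω cosθ.
L cosφ = √(L² − r² sin²θ) = 0.040793 m.
|ω_rod| = r ω |cosθ| / √(L² − r² sin²θ) = 0.0167·219·0.34530/0.040793 = 30.954 rad/s.

31.0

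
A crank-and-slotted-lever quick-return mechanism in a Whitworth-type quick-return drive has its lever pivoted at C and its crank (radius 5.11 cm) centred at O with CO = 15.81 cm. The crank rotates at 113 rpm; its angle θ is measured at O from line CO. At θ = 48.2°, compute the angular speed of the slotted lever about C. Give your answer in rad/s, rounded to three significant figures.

2.47

ω = 11.83 rad/s (from 113 rpm).
Crank pin A relative to C: A = (d + r cosθ, r sinθ); lever angle φ = atan2(r sinθ, d + r cosθ).
Differentiating tanφ: φ̇ = rω(d cosθ + r)/(d² + r² + 2dr cosθ).
d² + r² + 2dr cosθ = |CA|² = 0.0383765 m²;  d cosθ + r = +0.15648 m.
|ω_lever| = |0.0511·11.83·+0.15648| / 0.0383765 = 2.4656 rad/s.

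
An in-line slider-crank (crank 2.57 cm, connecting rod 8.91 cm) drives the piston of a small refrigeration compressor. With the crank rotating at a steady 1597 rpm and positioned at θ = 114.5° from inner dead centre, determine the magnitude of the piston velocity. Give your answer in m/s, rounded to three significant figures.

3.43

ω = 2π·1597/60 = 167.2 rad/s
For an in-line slider-crank, x = r cosθ + √(L² − r² sin²θ), so v = −rω sinθ·[1 + r cosθ/√(L² − r² sin²θ)].
With r = 0.0257 m, L = 0.0891 m, θ = 114.5°: √(L² − r² sin²θ) = 0.085976 m.
v = −0.0257·167.2·0.90996·[1 + 0.0257·-0.41469/0.085976] = -3.4262 m/s.
|v| = 3.4262 m/s.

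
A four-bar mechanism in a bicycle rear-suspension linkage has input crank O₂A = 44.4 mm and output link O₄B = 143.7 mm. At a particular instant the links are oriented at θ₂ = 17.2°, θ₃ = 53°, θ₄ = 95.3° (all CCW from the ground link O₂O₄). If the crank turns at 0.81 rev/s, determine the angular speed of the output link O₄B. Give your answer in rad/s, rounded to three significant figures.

ω₂ = 5.089 rad/s (from 0.81 rev/s).
Differentiating the loop-closure r₂e^{iθ₂}+r₃e^{iθ₃}=r₁+r₄e^{iθ₄} gives r₂ω₂e^{iθ₂}+r₃ω₃e^{iθ₃}=r₄ω₄e^{iθ₄}.
Eliminating the other unknown: ω₄ = r₂ω₂ sin(θ₂−θ₃) / [r₄ sin(θ₄−θ₃)].
Numerator sine = -0.58496; denominator sine = +0.67301.
Result = 0.0444·5.089·(-0.58496) / (0.1437·(+0.67301)) = -1.3668 rad/s; magnitude 1.3668 rad/s.

1.37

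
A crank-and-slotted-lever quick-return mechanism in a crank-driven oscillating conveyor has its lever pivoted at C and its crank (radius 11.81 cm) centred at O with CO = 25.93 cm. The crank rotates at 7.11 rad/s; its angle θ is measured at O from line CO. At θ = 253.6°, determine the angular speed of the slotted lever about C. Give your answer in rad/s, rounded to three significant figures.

0.590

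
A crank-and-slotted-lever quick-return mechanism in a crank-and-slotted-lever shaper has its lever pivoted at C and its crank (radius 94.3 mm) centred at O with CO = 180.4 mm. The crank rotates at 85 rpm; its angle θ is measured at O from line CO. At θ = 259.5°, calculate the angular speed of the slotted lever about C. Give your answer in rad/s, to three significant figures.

1.46

ω = 8.901 rad/s (from 85 rpm).
Crank pin A relative to C: A = (d + r cosθ, r sinθ); lever angle φ = atan2(r sinθ, d + r cosθ).
Differentiating tanφ: φ̇ = rω(d cosθ + r)/(d² + r² + 2dr cosθ).
d² + r² + 2dr cosθ = |CA|² = 0.0352364 m²;  d cosθ + r = +0.061425 m.
|ω_lever| = |0.0943·8.901·+0.061425| / 0.0352364 = 1.4632 rad/s.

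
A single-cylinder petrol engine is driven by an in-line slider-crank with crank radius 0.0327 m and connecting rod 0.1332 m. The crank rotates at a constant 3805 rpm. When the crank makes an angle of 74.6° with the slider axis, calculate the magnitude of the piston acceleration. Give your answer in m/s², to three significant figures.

257

ω = 2π·3805/60 = 398.5 rad/s
x(θ) = r cosθ + √(L² − r² sin²θ); with ω constant, a = ω²·d²x/dθ².
d²x/dθ² = −r cosθ − r²(cos2θ)/√u − r⁴ sin²2θ/(4u^{3/2}),  u = L² − r² sin²θ = 0.0167484 m².
Substituting r = 0.0327 m, L = 0.1332 m, θ = 74.6°: d²x/dθ² = -0.0016211 m.
a = ω²·d²x/dθ² = (398.5)²·(-0.0016211) = -257.39 m/s²;  |a| = 257.39 m/s².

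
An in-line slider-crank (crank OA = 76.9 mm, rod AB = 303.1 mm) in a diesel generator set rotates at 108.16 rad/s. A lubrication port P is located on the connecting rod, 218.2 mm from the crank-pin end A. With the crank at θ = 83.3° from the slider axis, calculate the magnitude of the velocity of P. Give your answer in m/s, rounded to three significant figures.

ω = 108.2 rad/s.  Crank-pin speed |V_A| = rω = 8.3175 m/s, perpendicular to OA.
Rod angle: sinφ = −(r/L) sinθ ⇒ φ = -14.595°; ω_rod = −rω cosθ/√(L²−r²sin²θ) = -3.3084 rad/s.
V_P = V_A + ω_rod × AP, with AP = 0.2182 m along the rod.
Components: V_Px = −rω sinθ − a·ω_rod·sinφ = -8.4426 m/s;  V_Py = rω cosθ + a·ω_rod·cosφ = +0.27182 m/s.
|V_P| = √(V_Px² + V_Py²) = 8.447 m/s.

8.45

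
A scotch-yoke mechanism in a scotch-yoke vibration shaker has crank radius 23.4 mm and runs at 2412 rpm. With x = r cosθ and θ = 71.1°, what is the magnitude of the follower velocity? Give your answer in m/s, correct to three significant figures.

5.59

ω = 252.6 rad/s (from 2412 rpm).
x = r cosθ ⇒ ẋ = −rω sinθ.
|v| = rω|sinθ| = 0.0234·252.6·|sin 71.1°| = 5.5918 m/s.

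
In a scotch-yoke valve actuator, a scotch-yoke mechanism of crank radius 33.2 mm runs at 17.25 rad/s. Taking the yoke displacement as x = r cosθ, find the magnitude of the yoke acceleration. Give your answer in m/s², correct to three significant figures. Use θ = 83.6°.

1.10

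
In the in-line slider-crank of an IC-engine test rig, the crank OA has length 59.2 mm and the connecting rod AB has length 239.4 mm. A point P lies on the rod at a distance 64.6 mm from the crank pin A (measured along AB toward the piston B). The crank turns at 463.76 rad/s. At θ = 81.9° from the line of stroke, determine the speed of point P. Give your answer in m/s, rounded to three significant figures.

27.6

ω = 463.8 rad/s.  Crank-pin speed |V_A| = rω = 27.455 m/s, perpendicular to OA.
Rod angle: sinφ = −(r/L) sinθ ⇒ φ = -14.171°; ω_rod = −rω cosθ/√(L²−r²sin²θ) = -16.666 rad/s.
V_P = V_A + ω_rod × AP, with AP = 0.0646 m along the rod.
Components: V_Px = −rω sinθ − a·ω_rod·sinφ = -27.444 m/s;  V_Py = rω cosθ + a·ω_rod·cosφ = +2.8245 m/s.
|V_P| = √(V_Px² + V_Py²) = 27.589 m/s.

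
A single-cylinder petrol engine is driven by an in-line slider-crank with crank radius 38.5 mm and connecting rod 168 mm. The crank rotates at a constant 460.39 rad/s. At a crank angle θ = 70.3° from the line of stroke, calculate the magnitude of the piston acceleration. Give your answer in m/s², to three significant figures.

1280

ω = 460.4 rad/s
x(θ) = r cosθ + √(L² − r² sin²θ); with ω constant, a = ω²·d²x/dθ².
d²x/dθ² = −r cosθ − r²(cos2θ)/√u − r⁴ sin²2θ/(4u^{3/2}),  u = L² − r² sin²θ = 0.0269102 m².
Substituting r = 0.0385 m, L = 0.168 m, θ = 70.3°: d²x/dθ² = -0.0060461 m.
a = ω²·d²x/dθ² = (460.4)²·(-0.0060461) = -1281.5 m/s²;  |a| = 1281.5 m/s².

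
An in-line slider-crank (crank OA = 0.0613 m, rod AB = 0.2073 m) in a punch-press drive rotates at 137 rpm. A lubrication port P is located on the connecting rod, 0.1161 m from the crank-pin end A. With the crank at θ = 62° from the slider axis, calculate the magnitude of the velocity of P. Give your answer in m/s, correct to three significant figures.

ω = 14.35 rad/s.  Crank-pin speed |V_A| = rω = 0.87945 m/s, perpendicular to OA.
Rod angle: sinφ = −(r/L) sinθ ⇒ φ = -15.135°; ω_rod = −rω cosθ/√(L²−r²sin²θ) = -2.0632 rad/s.
V_P = V_A + ω_rod × AP, with AP = 0.1161 m along the rod.
Components: V_Px = −rω sinθ − a·ω_rod·sinφ = -0.83905 m/s;  V_Py = rω cosθ + a·ω_rod·cosφ = +0.18164 m/s.
|V_P| = √(V_Px² + V_Py²) = 0.85848 m/s.

0.858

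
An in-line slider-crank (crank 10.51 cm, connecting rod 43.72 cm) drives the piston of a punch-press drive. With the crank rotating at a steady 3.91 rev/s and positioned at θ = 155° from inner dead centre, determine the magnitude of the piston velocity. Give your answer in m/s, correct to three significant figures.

ω = 2π·3.91 = 24.57 rad/s
For an in-line slider-crank, x = r cosθ + √(L² − r² sin²θ), so v = −rω sinθ·[1 + r cosθ/√(L² − r² sin²θ)].
With r = 0.1051 m, L = 0.4372 m, θ = 155°: √(L² − r² sin²θ) = 0.43494 m.
v = −0.1051·24.57·0.42262·[1 + 0.1051·-0.90631/0.43494] = -0.85223 m/s.
|v| = 0.85223 m/s.

0.852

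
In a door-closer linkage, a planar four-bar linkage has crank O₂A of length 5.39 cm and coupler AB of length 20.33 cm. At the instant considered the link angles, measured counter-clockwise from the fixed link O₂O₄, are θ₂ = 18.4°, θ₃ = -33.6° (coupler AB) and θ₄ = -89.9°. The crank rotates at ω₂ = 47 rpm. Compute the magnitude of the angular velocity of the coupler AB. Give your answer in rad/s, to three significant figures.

1.49

ω₂ = 4.922 rad/s (from 47 rpm).
Differentiating the loop-closure r₂e^{iθ₂}+r₃e^{iθ₃}=r₁+r₄e^{iθ₄} gives r₂ω₂e^{iθ₂}+r₃ω₃e^{iθ₃}=r₄ω₄e^{iθ₄}.
Eliminating the other unknown: ω₃ = r₂ω₂ sin(θ₄−θ₂) / [r₃ sin(θ₃−θ₄)].
Numerator sine = -0.94943; denominator sine = +0.83195.
Result = 0.0539·4.922·(-0.94943) / (0.2033·(+0.83195)) = -1.4892 rad/s; magnitude 1.4892 rad/s.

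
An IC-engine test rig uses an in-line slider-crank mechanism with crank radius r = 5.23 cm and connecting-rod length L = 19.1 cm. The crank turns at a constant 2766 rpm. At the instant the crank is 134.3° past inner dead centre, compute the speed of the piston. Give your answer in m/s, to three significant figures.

ω = 2π·2766/60 = 289.7 rad/s
For an in-line slider-crank, x = r cosθ + √(L² − r² sin²θ), so v = −rω sinθ·[1 + r cosθ/√(L² − r² sin²θ)].
With r = 0.0523 m, L = 0.191 m, θ = 134.3°: √(L² − r² sin²θ) = 0.1873 m.
v = −0.0523·289.7·0.71569·[1 + 0.0523·-0.69842/0.1873] = -8.7276 m/s.
|v| = 8.7276 m/s.

8.73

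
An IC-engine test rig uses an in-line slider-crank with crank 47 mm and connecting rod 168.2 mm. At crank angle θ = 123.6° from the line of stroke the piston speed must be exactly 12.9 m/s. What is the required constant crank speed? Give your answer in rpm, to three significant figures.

3740

For an in-line slider-crank, |v_piston| = rω|sinθ|·[1 + r cosθ/√(L² − r² sin²θ)].
With r = 0.047 m, L = 0.1682 m, θ = 123.6°: the bracketed kinematic factor |dx/dθ| = 0.032923 m.
ω = v/|dx/dθ| = 12.9/0.032923 = 391.82 rad/s.
N = 60ω/(2π) = 3741.7 rpm.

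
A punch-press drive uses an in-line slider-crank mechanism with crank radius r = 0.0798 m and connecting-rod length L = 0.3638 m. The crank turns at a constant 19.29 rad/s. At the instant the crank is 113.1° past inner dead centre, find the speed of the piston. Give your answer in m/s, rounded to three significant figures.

ω = 19.29 rad/s
For an in-line slider-crank, x = r cosθ + √(L² − r² sin²θ), so v = −rω sinθ·[1 + r cosθ/√(L² − r² sin²θ)].
With r = 0.0798 m, L = 0.3638 m, θ = 113.1°: √(L² − r² sin²θ) = 0.35632 m.
v = −0.0798·19.29·0.91982·[1 + 0.0798·-0.39234/0.35632] = -1.2915 m/s.
|v| = 1.2915 m/s.

1.29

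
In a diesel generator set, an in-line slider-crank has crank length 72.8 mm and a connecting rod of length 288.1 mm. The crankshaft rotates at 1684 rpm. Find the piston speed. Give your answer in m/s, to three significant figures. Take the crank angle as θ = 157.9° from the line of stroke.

ω = 2π·1684/60 = 176.3 rad/s
For an in-line slider-crank, x = r cosθ + √(L² − r² sin²θ), so v = −rω sinθ·[1 + r cosθ/√(L² − r² sin²θ)].
With r = 0.0728 m, L = 0.2881 m, θ = 157.9°: √(L² − r² sin²θ) = 0.2868 m.
v = −0.0728·176.3·0.37622·[1 + 0.0728·-0.92653/0.2868] = -3.694 m/s.
|v| = 3.694 m/s.

3.69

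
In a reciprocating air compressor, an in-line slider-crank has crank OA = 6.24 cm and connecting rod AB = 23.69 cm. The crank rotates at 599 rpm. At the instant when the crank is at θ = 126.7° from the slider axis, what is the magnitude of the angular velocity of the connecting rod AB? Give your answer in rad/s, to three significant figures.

ω = 62.73 rad/s (converted from 599 rpm).
The rod makes angle φ with the slider axis where L sinφ = r sinθ; differentiating, L cosφ·φ̇ = r ω cosθ.
L cosφ = √(L² − r² sin²θ) = 0.23156 m.
|ω_rod| = r ω |cosθ| / √(L² − r² sin²θ) = 0.0624·62.73·0.59763/0.23156 = 10.102 rad/s.

10.1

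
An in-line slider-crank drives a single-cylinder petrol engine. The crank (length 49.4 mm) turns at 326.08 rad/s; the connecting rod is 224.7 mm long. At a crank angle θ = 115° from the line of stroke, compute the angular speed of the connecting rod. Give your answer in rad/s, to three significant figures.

30.9

ω = 326.1 rad/s
The rod makes angle φ with the slider axis where L sinφ = r sinθ; differentiating, L cosφ·φ̇ = r ω cosθ.
L cosφ = √(L² − r² sin²θ) = 0.22019 m.
|ω_rod| = r ω |cosθ| / √(L² − r² sin²θ) = 0.0494·326.1·0.42262/0.22019 = 30.917 rad/s.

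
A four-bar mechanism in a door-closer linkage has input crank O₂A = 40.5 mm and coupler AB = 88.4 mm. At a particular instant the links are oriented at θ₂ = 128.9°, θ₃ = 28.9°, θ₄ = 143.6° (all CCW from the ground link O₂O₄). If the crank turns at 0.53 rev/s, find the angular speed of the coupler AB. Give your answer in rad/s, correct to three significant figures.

0.426

ω₂ = 3.33 rad/s (from 0.53 rev/s).
Differentiating the loop-closure r₂e^{iθ₂}+r₃e^{iθ₃}=r₁+r₄e^{iθ₄} gives r₂ω₂e^{iθ₂}+r₃ω₃e^{iθ₃}=r₄ω₄e^{iθ₄}.
Eliminating the other unknown: ω₃ = r₂ω₂ sin(θ₄−θ₂) / [r₃ sin(θ₃−θ₄)].
Numerator sine = +0.25376; denominator sine = -0.90851.
Result = 0.0405·3.33·(+0.25376) / (0.0884·(-0.90851)) = -0.42614 rad/s; magnitude 0.42614 rad/s.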